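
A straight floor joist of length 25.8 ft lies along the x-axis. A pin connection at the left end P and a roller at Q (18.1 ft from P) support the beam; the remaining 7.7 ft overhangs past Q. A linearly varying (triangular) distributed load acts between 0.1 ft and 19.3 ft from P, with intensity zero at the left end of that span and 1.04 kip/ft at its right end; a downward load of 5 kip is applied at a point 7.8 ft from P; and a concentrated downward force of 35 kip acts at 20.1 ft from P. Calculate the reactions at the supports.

P_x = 0, P_y = 1.846 kip, Q_y = 48.14 kip

Resultant of the triangular load: ½ × 1.04 × 19.2 = 9.984 kip, acting at 12.9 ft from P (one-third of the span from the peak).
ΣM about P: Q_y·18.1 − (½·1.04·19.2)·12.9 − 5·7.8 − 35·20.1 = 0 → Q_y = 871.2936/18.1 = 48.1378 ≈ 48.14 kip.
ΣF_y = 0: P_y + 48.1378 − ½·1.04·19.2 − 5 − 35 = 0 → P_y = 1.846 kip.
ΣF_x = 0: no horizontal applied forces, so P_x = 0.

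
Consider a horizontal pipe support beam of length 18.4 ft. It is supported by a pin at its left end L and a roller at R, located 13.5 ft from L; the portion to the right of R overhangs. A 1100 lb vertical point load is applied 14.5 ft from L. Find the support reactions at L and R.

Taking moments about L: R_y·13.5 − 1100·14.5 = 0 → R_y = 15950/13.5 = 1181.48 ≈ 1181 lb.
ΣF_y = 0: L_y + 1181.48 − 1100 = 0 → L_y = -81.48 lb.
ΣF_x = 0: no horizontal applied forces, so L_x = 0.

L_x = 0, L_y = -81.48 lb, R_y = 1181 lb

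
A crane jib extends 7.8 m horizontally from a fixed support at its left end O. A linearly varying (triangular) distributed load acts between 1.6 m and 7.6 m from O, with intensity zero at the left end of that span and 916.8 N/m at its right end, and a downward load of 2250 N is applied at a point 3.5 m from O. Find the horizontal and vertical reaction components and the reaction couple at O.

O_x = 0, O_y = 5000 N, M_O = 23280 N·m

Resultant of the triangular load: ½ × 916.8 × 6 = 2750.4 N, acting at 5.6 m from O (one-third of the span from the peak).
ΣF_x = 0: O_x = 0.
ΣF_y = 0: O_y − ½·916.8·6 − 2250 = 0 → O_y = 5000 N.
ΣM about O: M_O − (½·916.8·6)·5.6 − 2250·3.5 = 0 → M_O = 23280 N·m.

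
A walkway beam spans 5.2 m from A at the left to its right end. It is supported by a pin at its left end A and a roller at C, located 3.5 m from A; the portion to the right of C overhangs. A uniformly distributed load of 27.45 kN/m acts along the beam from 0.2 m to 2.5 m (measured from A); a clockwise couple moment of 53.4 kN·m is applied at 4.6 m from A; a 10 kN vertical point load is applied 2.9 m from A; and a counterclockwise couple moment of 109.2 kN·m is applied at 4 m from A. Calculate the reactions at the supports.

A_x = 0, A_y = 56.44 kN, C_y = 16.69 kN

Resultant of the distributed load: 27.45 × 2.3 = 63.135 kN at 1.35 m from A.
Moments about A: C_y·3.5 − (27.45·2.3)·1.35 − 53.4 − 10·2.9 + 109.2 = 0 → C_y = 58.43225/3.5 = 16.6949 ≈ 16.69 kN.
ΣF_y = 0: A_y + 16.6949 − 27.45·2.3 − 10 = 0 → A_y = 56.44 kN.
ΣF_x = 0: no horizontal applied forces, so A_x = 0.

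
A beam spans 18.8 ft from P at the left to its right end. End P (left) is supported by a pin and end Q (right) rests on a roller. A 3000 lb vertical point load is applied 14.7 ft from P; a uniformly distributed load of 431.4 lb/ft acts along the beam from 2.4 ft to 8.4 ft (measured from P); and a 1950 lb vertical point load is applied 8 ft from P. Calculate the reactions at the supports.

P_x = 0, P_y = 3619 lb, Q_y = 3919 lb

Resultant of the distributed load: 431.4 × 6 = 2588.4 lb at 5.4 ft from P.
Taking moments about P: Q_y·18.8 − 3000·14.7 − (431.4·6)·5.4 − 1950·8 = 0 → Q_y = 73677.36/18.8 = 3919.01 ≈ 3919 lb.
ΣF_y = 0: P_y + 3919.01 − 3000 − 431.4·6 − 1950 = 0 → P_y = 3619 lb.
ΣF_x = 0: no horizontal applied forces, so P_x = 0.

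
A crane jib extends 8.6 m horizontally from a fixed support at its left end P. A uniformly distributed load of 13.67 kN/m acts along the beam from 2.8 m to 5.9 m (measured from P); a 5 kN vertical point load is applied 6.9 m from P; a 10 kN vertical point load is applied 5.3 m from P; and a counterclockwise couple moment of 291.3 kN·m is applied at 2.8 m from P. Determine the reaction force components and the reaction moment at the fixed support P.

Resultant of the distributed load: 13.67 × 3.1 = 42.377 kN at 4.35 m from P.
ΣF_x = 0: P_x = 0.
ΣF_y = 0: P_y − 13.67·3.1 − 5 − 10 = 0 → P_y = 57.38 kN.
ΣM about P: M_P − (13.67·3.1)·4.35 − 5·6.9 − 10·5.3 + 291.3 = 0 → M_P = -19.46 kN·m.

P_x = 0, P_y = 57.38 kN, M_P = -19.46 kN·m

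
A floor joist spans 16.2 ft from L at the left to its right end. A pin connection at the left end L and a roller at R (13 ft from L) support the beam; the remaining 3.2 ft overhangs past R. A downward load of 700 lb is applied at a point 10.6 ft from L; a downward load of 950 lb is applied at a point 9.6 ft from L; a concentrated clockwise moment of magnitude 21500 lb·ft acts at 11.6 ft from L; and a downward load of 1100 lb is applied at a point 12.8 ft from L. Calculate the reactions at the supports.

ΣM about L: R_y·13 − 700·10.6 − 950·9.6 − 21500 − 1100·12.8 = 0 → R_y = 52120/13 = 4009.23 ≈ 4009 lb.
ΣF_y = 0: L_y + 4009.23 − 700 − 950 − 1100 = 0 → L_y = -1259 lb.
ΣF_x = 0: no horizontal applied forces, so L_x = 0.

L_x = 0, L_y = -1259 lb, R_y = 4009 lb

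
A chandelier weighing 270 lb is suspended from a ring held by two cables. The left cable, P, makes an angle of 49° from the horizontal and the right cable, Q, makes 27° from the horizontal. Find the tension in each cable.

ΣF_x = 0: −T_P·cos49° + T_Q·cos27° = 0 → T_Q = 0.736312·T_P.
ΣF_y = 0: T_P·sin49° + T_Q·sin27° = 270.
Substitute: T_P·(0.75471 + 0.736312·0.45399) = 270 → T_P = 247.937 ≈ 247.9 lb.
Then T_Q = 0.736312 × 247.937 = 182.6 lb.

T_P = 247.9 lb, T_Q = 182.6 lb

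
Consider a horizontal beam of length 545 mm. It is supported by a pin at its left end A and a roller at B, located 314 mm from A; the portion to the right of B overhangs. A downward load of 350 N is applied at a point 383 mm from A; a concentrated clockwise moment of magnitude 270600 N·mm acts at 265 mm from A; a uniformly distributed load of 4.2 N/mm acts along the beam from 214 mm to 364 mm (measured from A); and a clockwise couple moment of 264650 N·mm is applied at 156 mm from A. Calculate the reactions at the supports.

Resultant of the distributed load: 4.2 × 150 = 630 N at 289 mm from A.
Moments about A: B_y·314 − 350·383 − 270600 − (4.2·150)·289 − 264650 = 0 → B_y = 851370/314 = 2711.37 ≈ 2711 N.
ΣF_y = 0: A_y + 2711.37 − 350 − 4.2·150 = 0 → A_y = -1731 N.
ΣF_x = 0: no horizontal applied forces, so A_x = 0.

A_x = 0, A_y = -1731 N, B_y = 2711 N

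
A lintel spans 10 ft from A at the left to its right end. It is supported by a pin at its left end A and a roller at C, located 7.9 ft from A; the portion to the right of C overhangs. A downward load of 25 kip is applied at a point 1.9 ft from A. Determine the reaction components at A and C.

A_x = 0, A_y = 18.99 kip, C_y = 6.013 kip

Moments about A: C_y·7.9 − 25·1.9 = 0 → C_y = 47.5/7.9 = 6.01266 ≈ 6.013 kip.
ΣF_y = 0: A_y + 6.01266 − 25 = 0 → A_y = 18.99 kip.
ΣF_x = 0: no horizontal applied forces, so A_x = 0.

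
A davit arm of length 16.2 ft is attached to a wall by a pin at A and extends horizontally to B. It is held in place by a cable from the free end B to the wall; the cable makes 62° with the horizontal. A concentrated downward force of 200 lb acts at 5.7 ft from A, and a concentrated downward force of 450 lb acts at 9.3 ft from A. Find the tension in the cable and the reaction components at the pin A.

T = 372.3 lb, A_x = 174.8 lb, A_y = 321.3 lb

ΣM about A: T·sin62°·16.2 − 200·5.7 − 450·9.3 = 0 → T = 5325/(16.2·0.882948) = 372.28 ≈ 372.3 lb.
ΣF_x = 0: A_x − T·cos62° = 0 → A_x = 372.28 × 0.469472 = 174.8 lb.
ΣF_y = 0: A_y + T·sin62° − 200 − 450 = 0 → A_y = 650 − 372.28 × 0.882948 = 321.3 lb.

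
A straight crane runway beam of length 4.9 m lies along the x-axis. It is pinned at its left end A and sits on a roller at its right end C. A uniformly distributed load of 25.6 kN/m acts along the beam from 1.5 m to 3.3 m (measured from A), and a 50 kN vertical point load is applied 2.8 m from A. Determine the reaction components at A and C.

A_x = 0, A_y = 44.94 kN, C_y = 51.14 kN

Resultant of the distributed load: 25.6 × 1.8 = 46.08 kN at 2.4 m from A.
Moments about A: C_y·4.9 − (25.6·1.8)·2.4 − 50·2.8 = 0 → C_y = 250.592/4.9 = 51.1412 ≈ 51.14 kN.
ΣF_y = 0: A_y + 51.1412 − 25.6·1.8 − 50 = 0 → A_y = 44.94 kN.
ΣF_x = 0: no horizontal applied forces, so A_x = 0.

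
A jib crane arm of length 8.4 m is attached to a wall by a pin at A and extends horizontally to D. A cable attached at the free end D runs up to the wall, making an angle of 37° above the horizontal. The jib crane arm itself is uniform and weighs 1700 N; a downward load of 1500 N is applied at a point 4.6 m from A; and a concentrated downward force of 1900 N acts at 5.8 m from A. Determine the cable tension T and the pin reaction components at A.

T = 4957 N, A_x = 3959 N, A_y = 2117 N

ΣM about A: T·sin37°·8.4 − 1700·4.2 − 1500·4.6 − 1900·5.8 = 0 → T = 25060/(8.4·0.601815) = 4957.23 ≈ 4957 N.
ΣF_x = 0: A_x − T·cos37° = 0 → A_x = 4957.23 × 0.798636 = 3959 N.
ΣF_y = 0: A_y + T·sin37° − 1700 − 1500 − 1900 = 0 → A_y = 5100 − 4957.23 × 0.601815 = 2117 N.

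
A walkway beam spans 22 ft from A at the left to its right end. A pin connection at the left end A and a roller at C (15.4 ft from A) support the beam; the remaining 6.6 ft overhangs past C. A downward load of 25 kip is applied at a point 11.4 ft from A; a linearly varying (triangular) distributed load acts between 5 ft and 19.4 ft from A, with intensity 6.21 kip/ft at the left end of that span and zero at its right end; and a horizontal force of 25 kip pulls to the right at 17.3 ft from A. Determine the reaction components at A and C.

Resultant of the triangular load: ½ × 6.21 × 14.4 = 44.712 kip, acting at 9.8 ft from A (one-third of the span from the peak).
Moments about A: C_y·15.4 − 25·11.4 − (½·6.21·14.4)·9.8 = 0 → C_y = 723.1776/15.4 = 46.9596 ≈ 46.96 kip.
ΣF_y = 0: A_y + 46.9596 − 25 − ½·6.21·14.4 = 0 → A_y = 22.75 kip.
ΣF_x = 0: A_x + 25 = 0 → A_x = -25.00 kip.

A_x = -25.00 kip, A_y = 22.75 kip, C_y = 46.96 kip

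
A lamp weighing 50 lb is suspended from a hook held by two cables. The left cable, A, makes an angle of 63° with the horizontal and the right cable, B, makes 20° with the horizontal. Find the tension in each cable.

ΣF_x = 0: −T_A·cos63° + T_B·cos20° = 0 → T_B = 0.483127·T_A.
ΣF_y = 0: T_A·sin63° + T_B·sin20° = 50.
Substitute: T_A·(0.891007 + 0.483127·0.34202) = 50 → T_A = 47.3375 ≈ 47.34 lb.
Then T_B = 0.483127 × 47.3375 = 22.87 lb.

T_A = 47.34 lb, T_B = 22.87 lb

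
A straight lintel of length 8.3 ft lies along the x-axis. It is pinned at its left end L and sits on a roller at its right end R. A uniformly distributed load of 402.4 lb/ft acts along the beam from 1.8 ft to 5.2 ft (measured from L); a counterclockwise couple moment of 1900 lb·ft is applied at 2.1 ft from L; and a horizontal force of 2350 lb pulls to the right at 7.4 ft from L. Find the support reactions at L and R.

Resultant of the distributed load: 402.4 × 3.4 = 1368.16 lb at 3.5 ft from L.
Moments about L: R_y·8.3 − (402.4·3.4)·3.5 + 1900 = 0 → R_y = 2888.56/8.3 = 348.019 ≈ 348.0 lb.
ΣF_y = 0: L_y + 348.019 − 402.4·3.4 = 0 → L_y = 1020 lb.
ΣF_x = 0: L_x + 2350 = 0 → L_x = -2350 lb.

L_x = -2350 lb, L_y = 1020 lb, R_y = 348.0 lb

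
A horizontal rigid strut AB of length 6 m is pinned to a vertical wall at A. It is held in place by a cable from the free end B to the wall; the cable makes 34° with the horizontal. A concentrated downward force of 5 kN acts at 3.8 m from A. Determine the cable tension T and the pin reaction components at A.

ΣM about A: T·sin34°·6 − 5·3.8 = 0 → T = 19/(6·0.559193) = 5.66292 ≈ 5.663 kN.
ΣF_x = 0: A_x − T·cos34° = 0 → A_x = 5.66292 × 0.829038 = 4.695 kN.
ΣF_y = 0: A_y + T·sin34° − 5 = 0 → A_y = 5 − 5.66292 × 0.559193 = 1.833 kN.

T = 5.663 kN, A_x = 4.695 kN, A_y = 1.833 kN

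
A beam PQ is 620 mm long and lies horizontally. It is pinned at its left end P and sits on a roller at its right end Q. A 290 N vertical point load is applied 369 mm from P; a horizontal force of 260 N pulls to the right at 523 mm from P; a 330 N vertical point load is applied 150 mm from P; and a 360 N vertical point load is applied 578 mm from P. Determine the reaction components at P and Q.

P_x = -260.0 N, P_y = 392.0 N, Q_y = 588.0 N

Taking moments about P: Q_y·620 − 290·369 − 330·150 − 360·578 = 0 → Q_y = 364590/620 = 588.048 ≈ 588.0 N.
ΣF_y = 0: P_y + 588.048 − 290 − 330 − 360 = 0 → P_y = 392.0 N.
ΣF_x = 0: P_x + 260 = 0 → P_x = -260.0 N.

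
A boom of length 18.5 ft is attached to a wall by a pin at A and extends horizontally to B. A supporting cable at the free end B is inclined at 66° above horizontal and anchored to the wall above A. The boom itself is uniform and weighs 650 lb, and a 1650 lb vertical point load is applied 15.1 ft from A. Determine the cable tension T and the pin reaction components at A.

T = 1830 lb, A_x = 744.3 lb, A_y = 628.2 lb

ΣM about A: T·sin66°·18.5 − 650·9.25 − 1650·15.1 = 0 → T = 30927.5/(18.5·0.913545) = 1829.97 ≈ 1830 lb.
ΣF_x = 0: A_x − T·cos66° = 0 → A_x = 1829.97 × 0.406737 = 744.3 lb.
ΣF_y = 0: A_y + T·sin66° − 650 − 1650 = 0 → A_y = 2300 − 1829.97 × 0.913545 = 628.2 lb.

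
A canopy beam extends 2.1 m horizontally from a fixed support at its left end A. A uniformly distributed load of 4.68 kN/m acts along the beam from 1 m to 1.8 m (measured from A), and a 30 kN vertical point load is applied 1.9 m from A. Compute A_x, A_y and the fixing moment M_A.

A_x = 0, A_y = 33.74 kN, M_A = 62.24 kN·m

Resultant of the distributed load: 4.68 × 0.8 = 3.744 kN at 1.4 m from A.
ΣF_x = 0: A_x = 0.
ΣF_y = 0: A_y − 4.68·0.8 − 30 = 0 → A_y = 33.74 kN.
ΣM about A: M_A − (4.68·0.8)·1.4 − 30·1.9 = 0 → M_A = 62.24 kN·m.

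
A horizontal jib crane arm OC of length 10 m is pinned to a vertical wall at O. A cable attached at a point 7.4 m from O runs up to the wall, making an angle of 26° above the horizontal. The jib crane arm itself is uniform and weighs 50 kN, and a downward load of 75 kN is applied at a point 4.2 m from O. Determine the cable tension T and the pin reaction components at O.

ΣM about O: T·sin26°·7.4 − 50·5 − 75·4.2 = 0 → T = 565/(7.4·0.438371) = 174.171 ≈ 174.2 kN.
ΣF_x = 0: O_x − T·cos26° = 0 → O_x = 174.171 × 0.898794 = 156.5 kN.
ΣF_y = 0: O_y + T·sin26° − 50 − 75 = 0 → O_y = 125 − 174.171 × 0.438371 = 48.65 kN.

T = 174.2 kN, O_x = 156.5 kN, O_y = 48.65 kN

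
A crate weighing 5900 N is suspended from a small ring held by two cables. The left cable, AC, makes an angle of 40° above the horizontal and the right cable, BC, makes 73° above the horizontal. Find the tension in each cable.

T_AC = 1874 N, T_BC = 4910 N

ΣF_x = 0: −T_AC·cos40° + T_BC·cos73° = 0 → T_BC = 2.6201·T_AC.
ΣF_y = 0: T_AC·sin40° + T_BC·sin73° = 5900.
Substitute: T_AC·(0.642788 + 2.6201·0.956305) = 5900 → T_AC = 1873.97 ≈ 1874 N.
Then T_BC = 2.6201 × 1873.97 = 4910 N.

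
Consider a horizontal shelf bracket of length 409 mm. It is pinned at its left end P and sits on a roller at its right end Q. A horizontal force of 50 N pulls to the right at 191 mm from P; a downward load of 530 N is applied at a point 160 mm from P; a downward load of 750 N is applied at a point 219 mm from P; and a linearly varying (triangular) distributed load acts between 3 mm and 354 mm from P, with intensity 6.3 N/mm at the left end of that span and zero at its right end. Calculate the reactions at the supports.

Resultant of the triangular load: ½ × 6.3 × 351 = 1105.65 N, acting at 120 mm from P (one-third of the span from the peak).
Taking moments about P: Q_y·409 − 530·160 − 750·219 − (½·6.3·351)·120 = 0 → Q_y = 381728/409 = 933.32 ≈ 933.3 N.
ΣF_y = 0: P_y + 933.32 − 530 − 750 − ½·6.3·351 = 0 → P_y = 1452 N.
ΣF_x = 0: P_x + 50 = 0 → P_x = -50.00 N.

P_x = -50.00 N, P_y = 1452 N, Q_y = 933.3 N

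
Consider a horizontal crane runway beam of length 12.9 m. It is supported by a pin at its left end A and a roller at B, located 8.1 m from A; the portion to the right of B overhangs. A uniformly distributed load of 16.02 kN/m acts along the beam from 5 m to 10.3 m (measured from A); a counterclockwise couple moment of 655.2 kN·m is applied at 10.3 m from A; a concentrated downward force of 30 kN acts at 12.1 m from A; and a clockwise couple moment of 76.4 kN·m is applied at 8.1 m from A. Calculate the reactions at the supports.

Resultant of the distributed load: 16.02 × 5.3 = 84.906 kN at 7.65 m from A.
Taking moments about A: B_y·8.1 − (16.02·5.3)·7.65 + 655.2 − 30·12.1 − 76.4 = 0 → B_y = 433.7309/8.1 = 53.547 ≈ 53.55 kN.
ΣF_y = 0: A_y + 53.547 − 16.02·5.3 − 30 = 0 → A_y = 61.36 kN.
ΣF_x = 0: no horizontal applied forces, so A_x = 0.

A_x = 0, A_y = 61.36 kN, B_y = 53.55 kN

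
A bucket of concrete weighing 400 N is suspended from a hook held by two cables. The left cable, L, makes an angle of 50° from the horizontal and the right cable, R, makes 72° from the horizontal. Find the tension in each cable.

T_L = 145.8 N, T_R = 303.2 N

ΣF_x = 0: −T_L·cos50° + T_R·cos72° = 0 → T_R = 2.0801·T_L.
ΣF_y = 0: T_L·sin50° + T_R·sin72° = 400.
Substitute: T_L·(0.766044 + 2.0801·0.951057) = 400 → T_L = 145.755 ≈ 145.8 N.
Then T_R = 2.0801 × 145.755 = 303.2 N.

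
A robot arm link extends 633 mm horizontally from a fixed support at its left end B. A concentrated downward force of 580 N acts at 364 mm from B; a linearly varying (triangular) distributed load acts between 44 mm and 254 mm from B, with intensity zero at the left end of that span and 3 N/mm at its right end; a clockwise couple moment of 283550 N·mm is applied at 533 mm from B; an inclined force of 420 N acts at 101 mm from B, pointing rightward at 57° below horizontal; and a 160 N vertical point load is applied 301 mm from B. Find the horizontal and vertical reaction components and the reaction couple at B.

Resultant of the triangular load: ½ × 3 × 210 = 315 N, acting at 184 mm from B (one-third of the span from the peak).
ΣF_x = 0: B_x + 420·cos57° = 0 → B_x = -228.7 N.
ΣF_y = 0: B_y − 580 − ½·3·210 − 420·sin57° − 160 = 0 → B_y = 1407 N.
ΣM about B: M_B − 580·364 − (½·3·210)·184 − 283550 − 420·sin57°·101 − 160·301 = 0 → M_B = 636400 N·mm.

B_x = -228.7 N, B_y = 1407 N, M_B = 636400 N·mm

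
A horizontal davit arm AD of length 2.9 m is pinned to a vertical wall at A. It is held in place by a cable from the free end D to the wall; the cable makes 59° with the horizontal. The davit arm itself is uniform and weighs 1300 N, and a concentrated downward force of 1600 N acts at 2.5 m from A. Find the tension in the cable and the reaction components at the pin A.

ΣM about A: T·sin59°·2.9 − 1300·1.45 − 1600·2.5 = 0 → T = 5885/(2.9·0.857167) = 2367.46 ≈ 2367 N.
ΣF_x = 0: A_x − T·cos59° = 0 → A_x = 2367.46 × 0.515038 = 1219 N.
ΣF_y = 0: A_y + T·sin59° − 1300 − 1600 = 0 → A_y = 2900 − 2367.46 × 0.857167 = 870.7 N.

T = 2367 N, A_x = 1219 N, A_y = 870.7 N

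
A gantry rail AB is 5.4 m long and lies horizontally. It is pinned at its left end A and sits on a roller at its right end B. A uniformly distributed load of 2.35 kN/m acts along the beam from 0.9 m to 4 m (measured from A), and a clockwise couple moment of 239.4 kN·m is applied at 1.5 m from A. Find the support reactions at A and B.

Resultant of the distributed load: 2.35 × 3.1 = 7.285 kN at 2.45 m from A.
Taking moments about A: B_y·5.4 − (2.35·3.1)·2.45 − 239.4 = 0 → B_y = 257.24825/5.4 = 47.6386 ≈ 47.64 kN.
ΣF_y = 0: A_y + 47.6386 − 2.35·3.1 = 0 → A_y = -40.35 kN.
ΣF_x = 0: no horizontal applied forces, so A_x = 0.

A_x = 0, A_y = -40.35 kN, B_y = 47.64 kN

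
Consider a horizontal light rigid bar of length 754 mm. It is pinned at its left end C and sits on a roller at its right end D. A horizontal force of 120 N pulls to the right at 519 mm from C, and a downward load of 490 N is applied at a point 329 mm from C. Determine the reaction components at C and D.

Taking moments about C: D_y·754 − 490·329 = 0 → D_y = 161210/754 = 213.806 ≈ 213.8 N.
ΣF_y = 0: C_y + 213.806 − 490 = 0 → C_y = 276.2 N.
ΣF_x = 0: C_x + 120 = 0 → C_x = -120.0 N.

C_x = -120.0 N, C_y = 276.2 N, D_y = 213.8 N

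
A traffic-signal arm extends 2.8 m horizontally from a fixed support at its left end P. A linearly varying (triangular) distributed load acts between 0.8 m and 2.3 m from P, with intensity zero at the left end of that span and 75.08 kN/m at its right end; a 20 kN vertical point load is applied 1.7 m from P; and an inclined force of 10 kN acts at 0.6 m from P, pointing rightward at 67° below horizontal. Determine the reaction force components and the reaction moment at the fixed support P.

P_x = -3.907 kN, P_y = 85.52 kN, M_P = 140.9 kN·m

Resultant of the triangular load: ½ × 75.08 × 1.5 = 56.31 kN, acting at 1.8 m from P (one-third of the span from the peak).
ΣF_x = 0: P_x + 10·cos67° = 0 → P_x = -3.907 kN.
ΣF_y = 0: P_y − ½·75.08·1.5 − 20 − 10·sin67° = 0 → P_y = 85.52 kN.
ΣM about P: M_P − (½·75.08·1.5)·1.8 − 20·1.7 − 10·sin67°·0.6 = 0 → M_P = 140.9 kN·m.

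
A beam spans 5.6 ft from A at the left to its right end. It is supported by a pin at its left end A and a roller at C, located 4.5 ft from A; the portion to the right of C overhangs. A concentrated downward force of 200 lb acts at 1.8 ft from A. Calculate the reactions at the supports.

A_x = 0, A_y = 120.0 lb, C_y = 80.00 lb

ΣM about A: C_y·4.5 − 200·1.8 = 0 → C_y = 360/4.5 = 80.00 lb.
ΣF_y = 0: A_y + 80 − 200 = 0 → A_y = 120.0 lb.
ΣF_x = 0: no horizontal applied forces, so A_x = 0.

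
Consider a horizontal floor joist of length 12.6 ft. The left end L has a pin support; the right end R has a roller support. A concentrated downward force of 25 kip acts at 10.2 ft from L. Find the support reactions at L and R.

ΣM about L: R_y·12.6 − 25·10.2 = 0 → R_y = 255/12.6 = 20.2381 ≈ 20.24 kip.
ΣF_y = 0: L_y + 20.2381 − 25 = 0 → L_y = 4.762 kip.
ΣF_x = 0: no horizontal applied forces, so L_x = 0.

L_x = 0, L_y = 4.762 kip, R_y = 20.24 kip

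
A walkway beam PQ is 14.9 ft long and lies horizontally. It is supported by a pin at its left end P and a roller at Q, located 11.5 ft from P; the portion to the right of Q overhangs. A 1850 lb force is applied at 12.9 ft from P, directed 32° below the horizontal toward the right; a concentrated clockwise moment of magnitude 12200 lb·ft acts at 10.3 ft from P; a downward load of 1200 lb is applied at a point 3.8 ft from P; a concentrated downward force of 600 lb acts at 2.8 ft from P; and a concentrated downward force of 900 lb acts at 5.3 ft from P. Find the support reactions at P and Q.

Taking moments about P: Q_y·11.5 − 1850·sin32°·12.9 − 12200 − 1200·3.8 − 600·2.8 − 900·5.3 = 0 → Q_y = 35856.5/11.5 = 3117.96 ≈ 3118 lb.
ΣF_y = 0: P_y + 3117.96 − 1850·sin32° − 1200 − 600 − 900 = 0 → P_y = 562.4 lb.
ΣF_x = 0: P_x + 1850·cos32° = 0 → P_x = -1569 lb.

P_x = -1569 lb, P_y = 562.4 lb, Q_y = 3118 lb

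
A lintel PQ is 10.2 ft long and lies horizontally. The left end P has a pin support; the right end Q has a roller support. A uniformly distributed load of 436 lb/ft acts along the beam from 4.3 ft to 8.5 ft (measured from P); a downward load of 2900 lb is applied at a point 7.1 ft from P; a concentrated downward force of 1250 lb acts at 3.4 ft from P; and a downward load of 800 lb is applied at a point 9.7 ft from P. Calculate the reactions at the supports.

P_x = 0, P_y = 2436 lb, Q_y = 4345 lb

Resultant of the distributed load: 436 × 4.2 = 1831.2 lb at 6.4 ft from P.
ΣM about P: Q_y·10.2 − (436·4.2)·6.4 − 2900·7.1 − 1250·3.4 − 800·9.7 = 0 → Q_y = 44319.68/10.2 = 4345.07 ≈ 4345 lb.
ΣF_y = 0: P_y + 4345.07 − 436·4.2 − 2900 − 1250 − 800 = 0 → P_y = 2436 lb.
ΣF_x = 0: no horizontal applied forces, so P_x = 0.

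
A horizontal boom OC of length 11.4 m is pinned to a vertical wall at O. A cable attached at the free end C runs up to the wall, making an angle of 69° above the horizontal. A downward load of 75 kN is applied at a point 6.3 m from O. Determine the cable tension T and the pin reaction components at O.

ΣM about O: T·sin69°·11.4 − 75·6.3 = 0 → T = 472.5/(11.4·0.93358) = 44.3962 ≈ 44.40 kN.
ΣF_x = 0: O_x − T·cos69° = 0 → O_x = 44.3962 × 0.358368 = 15.91 kN.
ΣF_y = 0: O_y + T·sin69° − 75 = 0 → O_y = 75 − 44.3962 × 0.93358 = 33.55 kN.

T = 44.40 kN, O_x = 15.91 kN, O_y = 33.55 kN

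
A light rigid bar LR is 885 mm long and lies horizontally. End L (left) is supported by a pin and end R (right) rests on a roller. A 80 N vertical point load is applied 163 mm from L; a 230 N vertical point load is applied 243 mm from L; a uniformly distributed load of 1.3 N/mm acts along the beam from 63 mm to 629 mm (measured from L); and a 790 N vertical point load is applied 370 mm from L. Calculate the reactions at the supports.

Resultant of the distributed load: 1.3 × 566 = 735.8 N at 346 mm from L.
Moments about L: R_y·885 − 80·163 − 230·243 − (1.3·566)·346 − 790·370 = 0 → R_y = 615816.8/885 = 695.838 ≈ 695.8 N.
ΣF_y = 0: L_y + 695.838 − 80 − 230 − 1.3·566 − 790 = 0 → L_y = 1140 N.
ΣF_x = 0: no horizontal applied forces, so L_x = 0.

L_x = 0, L_y = 1140 N, R_y = 695.8 N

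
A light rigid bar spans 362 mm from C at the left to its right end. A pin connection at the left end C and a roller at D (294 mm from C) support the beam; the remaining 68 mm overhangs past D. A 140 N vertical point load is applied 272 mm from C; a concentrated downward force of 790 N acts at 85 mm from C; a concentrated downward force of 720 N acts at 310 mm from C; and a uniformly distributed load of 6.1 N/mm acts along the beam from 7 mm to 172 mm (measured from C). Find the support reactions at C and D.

Resultant of the distributed load: 6.1 × 165 = 1006.5 N at 89.5 mm from C.
Taking moments about C: D_y·294 − 140·272 − 790·85 − 720·310 − (6.1·165)·89.5 = 0 → D_y = 418511.75/294 = 1423.51 ≈ 1424 N.
ΣF_y = 0: C_y + 1423.51 − 140 − 790 − 720 − 6.1·165 = 0 → C_y = 1233 N.
ΣF_x = 0: no horizontal applied forces, so C_x = 0.

C_x = 0, C_y = 1233 N, D_y = 1424 N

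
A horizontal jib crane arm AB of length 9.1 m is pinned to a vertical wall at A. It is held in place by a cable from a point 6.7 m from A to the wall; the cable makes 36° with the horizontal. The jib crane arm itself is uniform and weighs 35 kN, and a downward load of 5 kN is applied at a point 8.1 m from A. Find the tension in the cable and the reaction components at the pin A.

T = 50.72 kN, A_x = 41.03 kN, A_y = 10.19 kN

ΣM about A: T·sin36°·6.7 − 35·4.55 − 5·8.1 = 0 → T = 199.75/(6.7·0.587785) = 50.7217 ≈ 50.72 kN.
ΣF_x = 0: A_x − T·cos36° = 0 → A_x = 50.7217 × 0.809017 = 41.03 kN.
ΣF_y = 0: A_y + T·sin36° − 35 − 5 = 0 → A_y = 40 − 50.7217 × 0.587785 = 10.19 kN.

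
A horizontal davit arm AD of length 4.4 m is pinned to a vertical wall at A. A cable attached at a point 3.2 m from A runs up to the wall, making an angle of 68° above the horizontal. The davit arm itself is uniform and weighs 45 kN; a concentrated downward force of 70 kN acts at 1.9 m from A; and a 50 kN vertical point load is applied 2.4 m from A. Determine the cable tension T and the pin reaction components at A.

T = 118.6 kN, A_x = 44.44 kN, A_y = 55.00 kN

ΣM about A: T·sin68°·3.2 − 45·2.2 − 70·1.9 − 50·2.4 = 0 → T = 352/(3.2·0.927184) = 118.639 ≈ 118.6 kN.
ΣF_x = 0: A_x − T·cos68° = 0 → A_x = 118.639 × 0.374607 = 44.44 kN.
ΣF_y = 0: A_y + T·sin68° − 45 − 70 − 50 = 0 → A_y = 165 − 118.639 × 0.927184 = 55.00 kN.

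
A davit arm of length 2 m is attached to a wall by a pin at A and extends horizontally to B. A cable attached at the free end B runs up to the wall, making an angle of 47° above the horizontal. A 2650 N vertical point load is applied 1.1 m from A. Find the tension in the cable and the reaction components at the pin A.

ΣM about A: T·sin47°·2 − 2650·1.1 = 0 → T = 2915/(2·0.731354) = 1992.88 ≈ 1993 N.
ΣF_x = 0: A_x − T·cos47° = 0 → A_x = 1992.88 × 0.681998 = 1359 N.
ΣF_y = 0: A_y + T·sin47° − 2650 = 0 → A_y = 2650 − 1992.88 × 0.731354 = 1192 N.

T = 1993 N, A_x = 1359 N, A_y = 1192 N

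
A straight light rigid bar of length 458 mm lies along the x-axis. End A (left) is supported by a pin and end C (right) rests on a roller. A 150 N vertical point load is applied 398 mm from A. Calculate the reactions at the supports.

Taking moments about A: C_y·458 − 150·398 = 0 → C_y = 59700/458 = 130.349 ≈ 130.3 N.
ΣF_y = 0: A_y + 130.349 − 150 = 0 → A_y = 19.65 N.
ΣF_x = 0: no horizontal applied forces, so A_x = 0.

A_x = 0, A_y = 19.65 N, C_y = 130.3 N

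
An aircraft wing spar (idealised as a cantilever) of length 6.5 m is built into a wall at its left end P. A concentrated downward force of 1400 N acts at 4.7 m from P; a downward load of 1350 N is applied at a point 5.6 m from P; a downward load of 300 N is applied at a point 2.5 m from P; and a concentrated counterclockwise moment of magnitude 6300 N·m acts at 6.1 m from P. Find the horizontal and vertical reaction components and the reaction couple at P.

P_x = 0, P_y = 3050 N, M_P = 8590 N·m

ΣF_x = 0: P_x = 0.
ΣF_y = 0: P_y − 1400 − 1350 − 300 = 0 → P_y = 3050 N.
ΣM about P: M_P − 1400·4.7 − 1350·5.6 − 300·2.5 + 6300 = 0 → M_P = 8590 N·m.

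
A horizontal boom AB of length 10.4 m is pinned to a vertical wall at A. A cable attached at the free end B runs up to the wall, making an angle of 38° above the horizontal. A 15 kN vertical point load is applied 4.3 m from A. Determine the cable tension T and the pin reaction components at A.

ΣM about A: T·sin38°·10.4 − 15·4.3 = 0 → T = 64.5/(10.4·0.615661) = 10.0736 ≈ 10.07 kN.
ΣF_x = 0: A_x − T·cos38° = 0 → A_x = 10.0736 × 0.788011 = 7.938 kN.
ΣF_y = 0: A_y + T·sin38° − 15 = 0 → A_y = 15 − 10.0736 × 0.615661 = 8.798 kN.

T = 10.07 kN, A_x = 7.938 kN, A_y = 8.798 kN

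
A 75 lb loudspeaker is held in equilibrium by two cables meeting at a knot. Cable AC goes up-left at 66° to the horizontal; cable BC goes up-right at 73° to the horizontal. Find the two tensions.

T_AC = 33.42 lb, T_BC = 46.50 lb

ΣF_x = 0: −T_AC·cos66° + T_BC·cos73° = 0 → T_BC = 1.39116·T_AC.
ΣF_y = 0: T_AC·sin66° + T_BC·sin73° = 75.
Substitute: T_AC·(0.913545 + 1.39116·0.956305) = 75 → T_AC = 33.4237 ≈ 33.42 lb.
Then T_BC = 1.39116 × 33.4237 = 46.50 lb.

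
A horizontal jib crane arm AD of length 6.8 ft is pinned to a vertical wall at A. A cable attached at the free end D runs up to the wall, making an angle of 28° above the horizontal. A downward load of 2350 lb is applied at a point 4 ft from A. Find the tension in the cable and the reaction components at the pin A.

ΣM about A: T·sin28°·6.8 − 2350·4 = 0 → T = 9400/(6.8·0.469472) = 2944.48 ≈ 2944 lb.
ΣF_x = 0: A_x − T·cos28° = 0 → A_x = 2944.48 × 0.882948 = 2600 lb.
ΣF_y = 0: A_y + T·sin28° − 2350 = 0 → A_y = 2350 − 2944.48 × 0.469472 = 967.6 lb.

T = 2944 lb, A_x = 2600 lb, A_y = 967.6 lb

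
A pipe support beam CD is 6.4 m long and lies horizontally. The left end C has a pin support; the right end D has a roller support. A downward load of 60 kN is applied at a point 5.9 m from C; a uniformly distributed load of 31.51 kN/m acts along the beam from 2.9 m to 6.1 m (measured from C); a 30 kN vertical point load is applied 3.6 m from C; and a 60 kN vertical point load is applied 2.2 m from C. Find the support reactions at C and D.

C_x = 0, C_y = 87.12 kN, D_y = 163.7 kN

Resultant of the distributed load: 31.51 × 3.2 = 100.832 kN at 4.5 m from C.
Taking moments about C: D_y·6.4 − 60·5.9 − (31.51·3.2)·4.5 − 30·3.6 − 60·2.2 = 0 → D_y = 1047.744/6.4 = 163.71 ≈ 163.7 kN.
ΣF_y = 0: C_y + 163.71 − 60 − 31.51·3.2 − 30 − 60 = 0 → C_y = 87.12 kN.
ΣF_x = 0: no horizontal applied forces, so C_x = 0.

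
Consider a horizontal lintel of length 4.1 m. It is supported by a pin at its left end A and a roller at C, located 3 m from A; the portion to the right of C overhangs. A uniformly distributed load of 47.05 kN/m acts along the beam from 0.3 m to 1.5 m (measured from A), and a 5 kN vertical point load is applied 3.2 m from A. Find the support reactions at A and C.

Resultant of the distributed load: 47.05 × 1.2 = 56.46 kN at 0.9 m from A.
ΣM about A: C_y·3 − (47.05·1.2)·0.9 − 5·3.2 = 0 → C_y = 66.814/3 = 22.2713 ≈ 22.27 kN.
ΣF_y = 0: A_y + 22.2713 − 47.05·1.2 − 5 = 0 → A_y = 39.19 kN.
ΣF_x = 0: no horizontal applied forces, so A_x = 0.

A_x = 0, A_y = 39.19 kN, C_y = 22.27 kN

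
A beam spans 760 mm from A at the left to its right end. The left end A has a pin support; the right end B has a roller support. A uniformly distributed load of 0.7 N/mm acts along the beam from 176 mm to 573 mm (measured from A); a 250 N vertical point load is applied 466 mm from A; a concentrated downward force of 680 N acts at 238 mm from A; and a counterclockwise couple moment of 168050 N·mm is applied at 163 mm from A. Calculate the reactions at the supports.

Resultant of the distributed load: 0.7 × 397 = 277.9 N at 374.5 mm from A.
Taking moments about A: B_y·760 − (0.7·397)·374.5 − 250·466 − 680·238 + 168050 = 0 → B_y = 214363.55/760 = 282.057 ≈ 282.1 N.
ΣF_y = 0: A_y + 282.057 − 0.7·397 − 250 − 680 = 0 → A_y = 925.8 N.
ΣF_x = 0: no horizontal applied forces, so A_x = 0.

A_x = 0, A_y = 925.8 N, B_y = 282.1 N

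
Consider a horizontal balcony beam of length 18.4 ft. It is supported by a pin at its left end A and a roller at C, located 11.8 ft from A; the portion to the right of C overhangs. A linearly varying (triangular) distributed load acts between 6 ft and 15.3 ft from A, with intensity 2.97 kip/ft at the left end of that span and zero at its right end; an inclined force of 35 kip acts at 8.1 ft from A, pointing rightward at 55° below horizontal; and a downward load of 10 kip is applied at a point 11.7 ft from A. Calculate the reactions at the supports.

Resultant of the triangular load: ½ × 2.97 × 9.3 = 13.8105 kip, acting at 9.1 ft from A (one-third of the span from the peak).
Taking moments about A: C_y·11.8 − (½·2.97·9.3)·9.1 − 35·sin55°·8.1 − 10·11.7 = 0 → C_y = 474.905/11.8 = 40.2462 ≈ 40.25 kip.
ΣF_y = 0: A_y + 40.2462 − ½·2.97·9.3 − 35·sin55° − 10 = 0 → A_y = 12.23 kip.
ΣF_x = 0: A_x + 35·cos55° = 0 → A_x = -20.08 kip.

A_x = -20.08 kip, A_y = 12.23 kip, C_y = 40.25 kip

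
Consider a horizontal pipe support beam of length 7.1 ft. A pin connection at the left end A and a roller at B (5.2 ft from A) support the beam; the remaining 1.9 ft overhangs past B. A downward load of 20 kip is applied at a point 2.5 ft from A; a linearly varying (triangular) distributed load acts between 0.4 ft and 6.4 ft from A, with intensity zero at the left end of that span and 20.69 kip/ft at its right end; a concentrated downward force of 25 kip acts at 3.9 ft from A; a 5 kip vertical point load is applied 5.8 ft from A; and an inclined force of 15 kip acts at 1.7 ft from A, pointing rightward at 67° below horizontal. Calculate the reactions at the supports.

Resultant of the triangular load: ½ × 20.69 × 6 = 62.07 kip, acting at 4.4 ft from A (one-third of the span from the peak).
ΣM about A: B_y·5.2 − 20·2.5 − (½·20.69·6)·4.4 − 25·3.9 − 5·5.8 − 15·sin67°·1.7 = 0 → B_y = 473.081/5.2 = 90.9771 ≈ 90.98 kip.
ΣF_y = 0: A_y + 90.9771 − 20 − ½·20.69·6 − 25 − 5 − 15·sin67° = 0 → A_y = 34.90 kip.
ΣF_x = 0: A_x + 15·cos67° = 0 → A_x = -5.861 kip.

A_x = -5.861 kip, A_y = 34.90 kip, B_y = 90.98 kip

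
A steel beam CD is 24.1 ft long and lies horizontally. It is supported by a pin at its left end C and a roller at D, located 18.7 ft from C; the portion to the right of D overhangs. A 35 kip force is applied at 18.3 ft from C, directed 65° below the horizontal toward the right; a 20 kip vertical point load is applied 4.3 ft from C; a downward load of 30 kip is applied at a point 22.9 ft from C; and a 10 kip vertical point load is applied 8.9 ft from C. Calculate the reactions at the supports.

C_x = -14.79 kip, C_y = 14.58 kip, D_y = 77.14 kip

ΣM about C: D_y·18.7 − 35·sin65°·18.3 − 20·4.3 − 30·22.9 − 10·8.9 = 0 → D_y = 1442.49/18.7 = 77.1385 ≈ 77.14 kip.
ΣF_y = 0: C_y + 77.1385 − 35·sin65° − 20 − 30 − 10 = 0 → C_y = 14.58 kip.
ΣF_x = 0: C_x + 35·cos65° = 0 → C_x = -14.79 kip.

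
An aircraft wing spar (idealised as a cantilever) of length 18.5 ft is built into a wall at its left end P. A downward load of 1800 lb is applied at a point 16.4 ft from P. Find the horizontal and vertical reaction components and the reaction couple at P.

ΣF_x = 0: P_x = 0.
ΣF_y = 0: P_y − 1800 = 0 → P_y = 1800 lb.
ΣM about P: M_P − 1800·16.4 = 0 → M_P = 29520 lb·ft.

P_x = 0, P_y = 1800 lb, M_P = 29520 lb·ft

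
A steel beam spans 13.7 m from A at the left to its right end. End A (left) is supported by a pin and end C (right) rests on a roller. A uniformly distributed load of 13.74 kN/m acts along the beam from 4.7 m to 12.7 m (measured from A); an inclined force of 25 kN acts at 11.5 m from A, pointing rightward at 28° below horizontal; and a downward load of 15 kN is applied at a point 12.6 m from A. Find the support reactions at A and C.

A_x = -22.07 kN, A_y = 43.21 kN, C_y = 93.45 kN

Resultant of the distributed load: 13.74 × 8 = 109.92 kN at 8.7 m from A.
Taking moments about A: C_y·13.7 − (13.74·8)·8.7 − 25·sin28°·11.5 − 15·12.6 = 0 → C_y = 1280.28/13.7 = 93.4511 ≈ 93.45 kN.
ΣF_y = 0: A_y + 93.4511 − 13.74·8 − 25·sin28° − 15 = 0 → A_y = 43.21 kN.
ΣF_x = 0: A_x + 25·cos28° = 0 → A_x = -22.07 kN.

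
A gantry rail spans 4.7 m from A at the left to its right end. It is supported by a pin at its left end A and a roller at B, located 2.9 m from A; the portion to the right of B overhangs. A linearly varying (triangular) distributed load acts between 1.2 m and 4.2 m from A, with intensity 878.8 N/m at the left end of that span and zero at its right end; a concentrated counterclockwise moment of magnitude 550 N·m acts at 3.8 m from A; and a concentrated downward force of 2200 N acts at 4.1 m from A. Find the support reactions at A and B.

A_x = 0, A_y = -402.5 N, B_y = 3921 N

Resultant of the triangular load: ½ × 878.8 × 3 = 1318.2 N, acting at 2.2 m from A (one-third of the span from the peak).
Taking moments about A: B_y·2.9 − (½·878.8·3)·2.2 + 550 − 2200·4.1 = 0 → B_y = 11370.04/2.9 = 3920.7 ≈ 3921 N.
ΣF_y = 0: A_y + 3920.7 − ½·878.8·3 − 2200 = 0 → A_y = -402.5 N.
ΣF_x = 0: no horizontal applied forces, so A_x = 0.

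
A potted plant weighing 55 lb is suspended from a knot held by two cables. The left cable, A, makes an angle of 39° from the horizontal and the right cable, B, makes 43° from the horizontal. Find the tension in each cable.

T_A = 40.62 lb, T_B = 43.16 lb

ΣF_x = 0: −T_A·cos39° + T_B·cos43° = 0 → T_B = 1.06261·T_A.
ΣF_y = 0: T_A·sin39° + T_B·sin43° = 55.
Substitute: T_A·(0.62932 + 1.06261·0.681998) = 55 → T_A = 40.6198 ≈ 40.62 lb.
Then T_B = 1.06261 × 40.6198 = 43.16 lb.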